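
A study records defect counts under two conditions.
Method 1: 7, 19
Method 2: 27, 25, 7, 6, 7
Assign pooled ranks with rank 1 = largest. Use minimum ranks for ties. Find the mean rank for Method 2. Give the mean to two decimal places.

Sorted (descending): 27, 25, 19, 7, 7, 7, 6
The 3 values of 7 occupy positions 4–6 → each gets rank 4.
Method 2 values → pooled ranks: 27→1, 25→2, 7→4, 6→7, 7→4
Mean rank = (1 + 2 + 4 + 7 + 4) / 5 = 3.60

3.60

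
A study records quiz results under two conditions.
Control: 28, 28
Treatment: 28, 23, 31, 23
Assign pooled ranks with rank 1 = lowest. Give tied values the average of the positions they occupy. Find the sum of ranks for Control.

Sorted (ascending): 23, 23, 28, 28, 28, 31
The 2 values of 23 occupy positions 1–2 → average rank (1+2)/2 = 1.5.
The 3 values of 28 occupy positions 3–5 → average rank 4.
Control values → pooled ranks: 28→4, 28→4
Rank sum = 4 + 4 = 8

8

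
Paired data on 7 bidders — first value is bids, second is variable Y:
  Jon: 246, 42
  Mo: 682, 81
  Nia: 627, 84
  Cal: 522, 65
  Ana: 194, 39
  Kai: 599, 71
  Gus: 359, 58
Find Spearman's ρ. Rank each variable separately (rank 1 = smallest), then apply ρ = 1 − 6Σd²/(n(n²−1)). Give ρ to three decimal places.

0.964

Ranks of variable 1: 2, 7, 6, 4, 1, 5, 3
Ranks of variable 2: 2, 6, 7, 4, 1, 5, 3
d = r₁ − r₂: 0, 1, -1, 0, 0, 0, 0
d²: 0, 1, 1, 0, 0, 0, 0; Σd² = 2
ρ = 1 − 6·2/(7·48) = 1 − 12/336 = 0.964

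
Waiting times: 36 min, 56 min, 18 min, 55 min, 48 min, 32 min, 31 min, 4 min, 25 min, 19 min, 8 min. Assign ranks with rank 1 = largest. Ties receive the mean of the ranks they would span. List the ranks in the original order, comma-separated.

4, 1, 9, 2, 3, 5, 6, 11, 7, 8, 10

Sorted (descending): 56, 55, 48, 36, 32, 31, 25, 19, 18, 8, 4
No ties — each value takes its position as its rank.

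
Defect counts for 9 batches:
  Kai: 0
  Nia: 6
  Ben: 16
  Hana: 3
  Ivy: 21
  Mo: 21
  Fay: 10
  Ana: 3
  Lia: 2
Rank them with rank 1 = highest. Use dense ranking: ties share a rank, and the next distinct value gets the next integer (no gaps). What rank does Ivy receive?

1

Sorted (descending): 21, 21, 16, 10, 6, 3, 3, 2, 0
The 2 values of 21 share dense rank 1.
The 2 values of 3 share dense rank 5.
Remaining distinct values take the next consecutive integers.
Ivy has value 21 → rank 1.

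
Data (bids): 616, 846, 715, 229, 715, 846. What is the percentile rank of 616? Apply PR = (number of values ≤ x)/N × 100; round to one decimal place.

N = 6.
Strictly below 616: 1. Equal to 616: 1.
PR = 2/6 × 100 = 33.3

33.3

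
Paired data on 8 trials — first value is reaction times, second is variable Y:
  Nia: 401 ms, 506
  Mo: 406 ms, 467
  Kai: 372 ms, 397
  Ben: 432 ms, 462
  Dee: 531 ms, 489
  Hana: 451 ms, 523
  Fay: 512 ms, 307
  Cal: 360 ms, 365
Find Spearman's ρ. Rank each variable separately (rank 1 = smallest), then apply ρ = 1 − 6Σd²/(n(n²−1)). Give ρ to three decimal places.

Ranks of variable 1: 3, 4, 2, 5, 8, 6, 7, 1
Ranks of variable 2: 7, 5, 3, 4, 6, 8, 1, 2
d = r₁ − r₂: -4, -1, -1, 1, 2, -2, 6, -1
d²: 16, 1, 1, 1, 4, 4, 36, 1; Σd² = 64
ρ = 1 − 6·64/(8·63) = 1 − 384/504 = 0.238

0.238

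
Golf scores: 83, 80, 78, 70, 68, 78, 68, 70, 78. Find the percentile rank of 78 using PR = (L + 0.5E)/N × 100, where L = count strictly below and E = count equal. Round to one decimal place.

61.1

N = 9.
Strictly below 78: 4. Equal to 78: 3.
PR = (4 + 0.5·3)/9 × 100 = 61.1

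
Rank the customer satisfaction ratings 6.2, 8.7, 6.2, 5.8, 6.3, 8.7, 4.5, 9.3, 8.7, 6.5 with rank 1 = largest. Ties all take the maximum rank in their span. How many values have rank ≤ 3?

1

Sorted (descending): 9.3, 8.7, 8.7, 8.7, 6.5, 6.3, 6.2, 6.2, 5.8, 4.5
The 3 values of 8.7 occupy positions 2–4 → each gets rank 4.
The 2 values of 6.2 occupy positions 7–8 → each gets rank 8.
Ranks ≤ 3: {1} → 1 value.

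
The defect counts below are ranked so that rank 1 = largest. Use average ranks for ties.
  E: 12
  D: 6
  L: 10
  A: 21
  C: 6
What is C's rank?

4.5

Sorted (descending): 21, 12, 10, 6, 6
The 2 values of 6 occupy positions 4–5 → average rank (4+5)/2 = 4.5.
C has value 6 → rank 4.5.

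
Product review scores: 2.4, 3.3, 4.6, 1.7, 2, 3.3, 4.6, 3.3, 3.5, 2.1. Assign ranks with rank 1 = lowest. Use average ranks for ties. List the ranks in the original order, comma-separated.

Sorted (ascending): 1.7, 2, 2.1, 2.4, 3.3, 3.3, 3.3, 3.5, 4.6, 4.6
The 3 values of 3.3 occupy positions 5–7 → average rank 6.
The 2 values of 4.6 occupy positions 9–10 → average rank (9+10)/2 = 9.5.

4, 6, 9.5, 1, 2, 6, 9.5, 6, 8, 3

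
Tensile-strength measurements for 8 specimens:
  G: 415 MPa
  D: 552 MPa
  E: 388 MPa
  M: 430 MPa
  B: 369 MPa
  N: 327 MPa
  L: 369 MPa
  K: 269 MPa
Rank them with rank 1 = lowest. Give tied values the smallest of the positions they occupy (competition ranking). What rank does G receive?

Sorted (ascending): 269, 327, 369, 369, 388, 415, 430, 552
The 2 values of 369 occupy positions 3–4 → each gets rank 3.
G has value 415 MPa → rank 6.

6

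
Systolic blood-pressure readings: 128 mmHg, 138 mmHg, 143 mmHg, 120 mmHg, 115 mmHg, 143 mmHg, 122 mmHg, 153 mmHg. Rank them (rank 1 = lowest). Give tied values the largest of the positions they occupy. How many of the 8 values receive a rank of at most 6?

Sorted (ascending): 115, 120, 122, 128, 138, 143, 143, 153
The 2 values of 143 occupy positions 6–7 → each gets rank 7.
Ranks ≤ 6: {1, 2, 3, 4, 5} → 5 values.

5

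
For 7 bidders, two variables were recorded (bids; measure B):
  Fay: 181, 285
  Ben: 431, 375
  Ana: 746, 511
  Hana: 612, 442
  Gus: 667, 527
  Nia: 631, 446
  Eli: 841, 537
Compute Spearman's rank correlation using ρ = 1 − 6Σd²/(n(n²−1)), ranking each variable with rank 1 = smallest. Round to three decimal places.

Ranks of variable 1: 1, 2, 6, 3, 5, 4, 7
Ranks of variable 2: 1, 2, 5, 3, 6, 4, 7
d = r₁ − r₂: 0, 0, 1, 0, -1, 0, 0
d²: 0, 0, 1, 0, 1, 0, 0; Σd² = 2
ρ = 1 − 6·2/(7·48) = 1 − 12/336 = 0.964

0.964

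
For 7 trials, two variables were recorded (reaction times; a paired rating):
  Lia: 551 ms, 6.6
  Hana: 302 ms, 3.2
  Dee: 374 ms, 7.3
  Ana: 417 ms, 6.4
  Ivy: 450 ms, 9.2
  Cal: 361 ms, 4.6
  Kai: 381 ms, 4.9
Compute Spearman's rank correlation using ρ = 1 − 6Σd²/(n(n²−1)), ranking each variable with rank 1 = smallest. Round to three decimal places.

Ranks of variable 1: 7, 1, 3, 5, 6, 2, 4
Ranks of variable 2: 5, 1, 6, 4, 7, 2, 3
d = r₁ − r₂: 2, 0, -3, 1, -1, 0, 1
d²: 4, 0, 9, 1, 1, 0, 1; Σd² = 16
ρ = 1 − 6·16/(7·48) = 1 − 96/336 = 0.714

0.714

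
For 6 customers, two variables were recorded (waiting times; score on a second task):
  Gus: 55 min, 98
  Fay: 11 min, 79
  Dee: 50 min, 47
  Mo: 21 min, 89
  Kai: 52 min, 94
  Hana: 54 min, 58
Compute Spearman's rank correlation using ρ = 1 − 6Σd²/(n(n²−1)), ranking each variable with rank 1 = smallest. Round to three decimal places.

Ranks of variable 1: 6, 1, 3, 2, 4, 5
Ranks of variable 2: 6, 3, 1, 4, 5, 2
d = r₁ − r₂: 0, -2, 2, -2, -1, 3
d²: 0, 4, 4, 4, 1, 9; Σd² = 22
ρ = 1 − 6·22/(6·35) = 1 − 132/210 = 0.371

0.371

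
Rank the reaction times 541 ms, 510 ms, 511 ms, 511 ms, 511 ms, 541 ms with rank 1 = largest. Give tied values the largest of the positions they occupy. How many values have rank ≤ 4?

Sorted (descending): 541, 541, 511, 511, 511, 510
The 2 values of 541 occupy positions 1–2 → each gets rank 2.
The 3 values of 511 occupy positions 3–5 → each gets rank 5.
Ranks ≤ 4: {2, 2} → 2 values.

2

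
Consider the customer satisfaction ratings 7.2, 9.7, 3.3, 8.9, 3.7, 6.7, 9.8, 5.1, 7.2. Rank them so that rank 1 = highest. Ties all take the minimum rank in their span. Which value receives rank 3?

8.9

Sorted (descending): 9.8, 9.7, 8.9, 7.2, 7.2, 6.7, 5.1, 3.7, 3.3
The 2 values of 7.2 occupy positions 4–5 → each gets rank 4.
Rank 3 → value 8.9.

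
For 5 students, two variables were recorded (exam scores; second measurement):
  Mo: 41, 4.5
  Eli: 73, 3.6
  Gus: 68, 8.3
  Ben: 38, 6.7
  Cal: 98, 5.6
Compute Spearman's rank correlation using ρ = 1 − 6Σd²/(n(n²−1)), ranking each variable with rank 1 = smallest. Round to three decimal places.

Ranks of variable 1: 2, 4, 3, 1, 5
Ranks of variable 2: 2, 1, 5, 4, 3
d = r₁ − r₂: 0, 3, -2, -3, 2
d²: 0, 9, 4, 9, 4; Σd² = 26
ρ = 1 − 6·26/(5·24) = 1 − 156/120 = -0.300

-0.300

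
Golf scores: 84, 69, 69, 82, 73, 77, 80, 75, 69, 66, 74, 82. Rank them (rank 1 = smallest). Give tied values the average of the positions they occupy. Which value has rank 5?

73

Sorted (ascending): 66, 69, 69, 69, 73, 74, 75, 77, 80, 82, 82, 84
The 3 values of 69 occupy positions 2–4 → average rank 3.
The 2 values of 82 occupy positions 10–11 → average rank (10+11)/2 = 10.5.
Rank 5 → value 73.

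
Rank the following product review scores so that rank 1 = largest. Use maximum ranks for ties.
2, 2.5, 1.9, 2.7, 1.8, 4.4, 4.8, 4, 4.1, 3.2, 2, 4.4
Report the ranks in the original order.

Sorted (descending): 4.8, 4.4, 4.4, 4.1, 4, 3.2, 2.7, 2.5, 2, 2, 1.9, 1.8
The 2 values of 4.4 occupy positions 2–3 → each gets rank 3.
The 2 values of 2 occupy positions 9–10 → each gets rank 10.

10, 8, 11, 7, 12, 3, 1, 5, 4, 6, 10, 3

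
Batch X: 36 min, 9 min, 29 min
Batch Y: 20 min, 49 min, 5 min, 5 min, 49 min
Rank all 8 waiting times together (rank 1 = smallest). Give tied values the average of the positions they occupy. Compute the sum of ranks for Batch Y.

22

Sorted (ascending): 5, 5, 9, 20, 29, 36, 49, 49
The 2 values of 5 occupy positions 1–2 → average rank (1+2)/2 = 1.5.
The 2 values of 49 occupy positions 7–8 → average rank (7+8)/2 = 7.5.
Batch Y values → pooled ranks: 20→4, 49→7.5, 5→1.5, 5→1.5, 49→7.5
Rank sum = 4 + 7.5 + 1.5 + 1.5 + 7.5 = 22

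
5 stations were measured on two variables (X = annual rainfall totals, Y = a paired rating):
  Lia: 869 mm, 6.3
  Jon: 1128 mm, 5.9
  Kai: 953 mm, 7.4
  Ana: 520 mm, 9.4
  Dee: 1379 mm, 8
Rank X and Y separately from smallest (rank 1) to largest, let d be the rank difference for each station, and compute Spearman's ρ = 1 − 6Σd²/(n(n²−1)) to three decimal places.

-0.300

Ranks of variable 1: 2, 4, 3, 1, 5
Ranks of variable 2: 2, 1, 3, 5, 4
d = r₁ − r₂: 0, 3, 0, -4, 1
d²: 0, 9, 0, 16, 1; Σd² = 26
ρ = 1 − 6·26/(5·24) = 1 − 156/120 = -0.300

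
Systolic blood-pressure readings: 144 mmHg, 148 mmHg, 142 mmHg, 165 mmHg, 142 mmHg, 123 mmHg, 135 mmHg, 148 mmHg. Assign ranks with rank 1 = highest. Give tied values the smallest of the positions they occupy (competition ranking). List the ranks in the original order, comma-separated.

Sorted (descending): 165, 148, 148, 144, 142, 142, 135, 123
The 2 values of 148 occupy positions 2–3 → each gets rank 2.
The 2 values of 142 occupy positions 5–6 → each gets rank 5.

4, 2, 5, 1, 5, 8, 7, 2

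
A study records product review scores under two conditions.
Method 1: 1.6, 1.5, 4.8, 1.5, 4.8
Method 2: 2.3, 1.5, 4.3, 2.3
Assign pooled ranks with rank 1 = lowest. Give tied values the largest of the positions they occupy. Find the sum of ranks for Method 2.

Sorted (ascending): 1.5, 1.5, 1.5, 1.6, 2.3, 2.3, 4.3, 4.8, 4.8
The 3 values of 1.5 occupy positions 1–3 → each gets rank 3.
The 2 values of 2.3 occupy positions 5–6 → each gets rank 6.
The 2 values of 4.8 occupy positions 8–9 → each gets rank 9.
Method 2 values → pooled ranks: 2.3→6, 1.5→3, 4.3→7, 2.3→6
Rank sum = 6 + 3 + 7 + 6 = 22

22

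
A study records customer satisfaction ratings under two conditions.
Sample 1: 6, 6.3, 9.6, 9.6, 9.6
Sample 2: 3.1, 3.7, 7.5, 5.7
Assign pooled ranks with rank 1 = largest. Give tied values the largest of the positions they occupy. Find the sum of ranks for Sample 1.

Sorted (descending): 9.6, 9.6, 9.6, 7.5, 6.3, 6, 5.7, 3.7, 3.1
The 3 values of 9.6 occupy positions 1–3 → each gets rank 3.
Sample 1 values → pooled ranks: 6→6, 6.3→5, 9.6→3, 9.6→3, 9.6→3
Rank sum = 6 + 5 + 3 + 3 + 3 = 20

20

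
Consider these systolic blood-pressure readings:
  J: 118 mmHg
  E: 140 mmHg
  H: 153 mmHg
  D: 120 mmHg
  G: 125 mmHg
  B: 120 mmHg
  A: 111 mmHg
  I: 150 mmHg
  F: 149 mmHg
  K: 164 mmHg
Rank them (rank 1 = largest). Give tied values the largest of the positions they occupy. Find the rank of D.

8

Sorted (descending): 164, 153, 150, 149, 140, 125, 120, 120, 118, 111
The 2 values of 120 occupy positions 7–8 → each gets rank 8.
D has value 120 mmHg → rank 8.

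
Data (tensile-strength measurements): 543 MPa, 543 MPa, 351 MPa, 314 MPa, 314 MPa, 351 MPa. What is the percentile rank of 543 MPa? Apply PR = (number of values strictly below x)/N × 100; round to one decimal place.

N = 6.
Strictly below 543: 4. Equal to 543: 2.
PR = 4/6 × 100 = 66.7

66.7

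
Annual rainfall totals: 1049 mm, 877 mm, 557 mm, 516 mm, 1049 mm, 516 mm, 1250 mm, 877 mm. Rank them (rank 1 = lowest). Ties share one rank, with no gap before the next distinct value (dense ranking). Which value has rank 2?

Sorted (ascending): 516, 516, 557, 877, 877, 1049, 1049, 1250
The 2 values of 516 share dense rank 1.
The 2 values of 877 share dense rank 3.
The 2 values of 1049 share dense rank 4.
Remaining distinct values take the next consecutive integers.
Rank 2 → value 557.

557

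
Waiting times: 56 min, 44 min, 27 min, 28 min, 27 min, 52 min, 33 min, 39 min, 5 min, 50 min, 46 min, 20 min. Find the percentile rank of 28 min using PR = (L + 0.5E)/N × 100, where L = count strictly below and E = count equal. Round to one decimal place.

N = 12.
Strictly below 28: 4. Equal to 28: 1.
PR = (4 + 0.5·1)/12 × 100 = 37.5

37.5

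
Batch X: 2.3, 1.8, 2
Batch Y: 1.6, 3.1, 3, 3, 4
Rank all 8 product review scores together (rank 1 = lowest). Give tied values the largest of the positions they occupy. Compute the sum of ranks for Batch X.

9

Sorted (ascending): 1.6, 1.8, 2, 2.3, 3, 3, 3.1, 4
The 2 values of 3 occupy positions 5–6 → each gets rank 6.
Batch X values → pooled ranks: 2.3→4, 1.8→2, 2→3
Rank sum = 4 + 2 + 3 = 9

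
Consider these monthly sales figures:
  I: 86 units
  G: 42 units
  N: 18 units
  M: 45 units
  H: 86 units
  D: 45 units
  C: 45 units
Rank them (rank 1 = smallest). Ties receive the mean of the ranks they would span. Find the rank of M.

Sorted (ascending): 18, 42, 45, 45, 45, 86, 86
The 3 values of 45 occupy positions 3–5 → average rank 4.
The 2 values of 86 occupy positions 6–7 → average rank (6+7)/2 = 6.5.
M has value 45 units → rank 4.

4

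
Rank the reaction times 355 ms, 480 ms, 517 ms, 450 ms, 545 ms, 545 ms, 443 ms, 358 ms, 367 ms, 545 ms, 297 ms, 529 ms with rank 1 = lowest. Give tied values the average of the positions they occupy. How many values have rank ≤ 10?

9

Sorted (ascending): 297, 355, 358, 367, 443, 450, 480, 517, 529, 545, 545, 545
The 3 values of 545 occupy positions 10–12 → average rank 11.
Ranks ≤ 10: {1, 2, 3, 4, 5, 6, 7, 8, 9} → 9 values.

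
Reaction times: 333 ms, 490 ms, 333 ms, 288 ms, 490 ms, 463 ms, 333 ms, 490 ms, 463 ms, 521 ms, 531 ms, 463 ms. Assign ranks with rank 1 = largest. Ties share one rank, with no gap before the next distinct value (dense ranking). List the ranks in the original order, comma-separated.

Sorted (descending): 531, 521, 490, 490, 490, 463, 463, 463, 333, 333, 333, 288
The 3 values of 490 share dense rank 3.
The 3 values of 463 share dense rank 4.
The 3 values of 333 share dense rank 5.
Remaining distinct values take the next consecutive integers.

5, 3, 5, 6, 3, 4, 5, 3, 4, 2, 1, 4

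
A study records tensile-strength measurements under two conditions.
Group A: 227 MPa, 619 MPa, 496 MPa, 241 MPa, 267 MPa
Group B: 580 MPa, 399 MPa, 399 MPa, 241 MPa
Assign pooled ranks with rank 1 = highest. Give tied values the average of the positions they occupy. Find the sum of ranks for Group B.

18.5

Sorted (descending): 619, 580, 496, 399, 399, 267, 241, 241, 227
The 2 values of 399 occupy positions 4–5 → average rank (4+5)/2 = 4.5.
The 2 values of 241 occupy positions 7–8 → average rank (7+8)/2 = 7.5.
Group B values → pooled ranks: 580→2, 399→4.5, 399→4.5, 241→7.5
Rank sum = 2 + 4.5 + 4.5 + 7.5 = 18.5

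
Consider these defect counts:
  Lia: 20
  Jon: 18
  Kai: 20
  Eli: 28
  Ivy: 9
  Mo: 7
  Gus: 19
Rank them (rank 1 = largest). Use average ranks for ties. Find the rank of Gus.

4

Sorted (descending): 28, 20, 20, 19, 18, 9, 7
The 2 values of 20 occupy positions 2–3 → average rank (2+3)/2 = 2.5.
Gus has value 19 → rank 4.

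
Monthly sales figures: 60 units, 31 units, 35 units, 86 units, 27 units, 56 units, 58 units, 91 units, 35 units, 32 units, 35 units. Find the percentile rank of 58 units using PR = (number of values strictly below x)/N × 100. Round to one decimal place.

63.6

N = 11.
Strictly below 58: 7. Equal to 58: 1.
PR = 7/11 × 100 = 63.6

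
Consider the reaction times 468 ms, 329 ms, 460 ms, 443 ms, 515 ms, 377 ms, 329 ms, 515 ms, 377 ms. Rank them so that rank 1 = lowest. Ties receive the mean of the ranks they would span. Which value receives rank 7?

Sorted (ascending): 329, 329, 377, 377, 443, 460, 468, 515, 515
The 2 values of 329 occupy positions 1–2 → average rank (1+2)/2 = 1.5.
The 2 values of 377 occupy positions 3–4 → average rank (3+4)/2 = 3.5.
The 2 values of 515 occupy positions 8–9 → average rank (8+9)/2 = 8.5.
Rank 7 → value 468.

468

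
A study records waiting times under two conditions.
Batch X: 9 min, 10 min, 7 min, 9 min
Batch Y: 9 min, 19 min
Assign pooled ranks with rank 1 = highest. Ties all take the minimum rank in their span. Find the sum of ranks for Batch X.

Sorted (descending): 19, 10, 9, 9, 9, 7
The 3 values of 9 occupy positions 3–5 → each gets rank 3.
Batch X values → pooled ranks: 9→3, 10→2, 7→6, 9→3
Rank sum = 3 + 2 + 6 + 3 = 14

14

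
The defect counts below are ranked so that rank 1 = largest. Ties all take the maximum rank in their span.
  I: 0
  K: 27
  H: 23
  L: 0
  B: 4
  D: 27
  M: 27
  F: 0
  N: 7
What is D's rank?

3

Sorted (descending): 27, 27, 27, 23, 7, 4, 0, 0, 0
The 3 values of 27 occupy positions 1–3 → each gets rank 3.
The 3 values of 0 occupy positions 7–9 → each gets rank 9.
D has value 27 → rank 3.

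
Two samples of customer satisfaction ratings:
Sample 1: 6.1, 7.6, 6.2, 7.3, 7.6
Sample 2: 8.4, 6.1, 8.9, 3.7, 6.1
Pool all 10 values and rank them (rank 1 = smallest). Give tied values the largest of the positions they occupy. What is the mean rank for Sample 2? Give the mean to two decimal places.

5.60

Sorted (ascending): 3.7, 6.1, 6.1, 6.1, 6.2, 7.3, 7.6, 7.6, 8.4, 8.9
The 3 values of 6.1 occupy positions 2–4 → each gets rank 4.
The 2 values of 7.6 occupy positions 7–8 → each gets rank 8.
Sample 2 values → pooled ranks: 8.4→9, 6.1→4, 8.9→10, 3.7→1, 6.1→4
Mean rank = (9 + 4 + 10 + 1 + 4) / 5 = 5.60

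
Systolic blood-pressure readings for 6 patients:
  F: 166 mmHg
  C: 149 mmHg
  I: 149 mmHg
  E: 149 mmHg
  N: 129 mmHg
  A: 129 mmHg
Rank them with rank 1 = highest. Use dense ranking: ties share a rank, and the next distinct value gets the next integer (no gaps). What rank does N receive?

Sorted (descending): 166, 149, 149, 149, 129, 129
The 3 values of 149 share dense rank 2.
The 2 values of 129 share dense rank 3.
Remaining distinct values take the next consecutive integers.
N has value 129 mmHg → rank 3.

3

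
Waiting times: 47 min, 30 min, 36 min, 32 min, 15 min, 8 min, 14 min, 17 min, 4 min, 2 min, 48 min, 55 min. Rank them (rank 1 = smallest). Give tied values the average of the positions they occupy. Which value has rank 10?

Sorted (ascending): 2, 4, 8, 14, 15, 17, 30, 32, 36, 47, 48, 55
No ties — each value takes its position as its rank.
Rank 10 → value 47.

47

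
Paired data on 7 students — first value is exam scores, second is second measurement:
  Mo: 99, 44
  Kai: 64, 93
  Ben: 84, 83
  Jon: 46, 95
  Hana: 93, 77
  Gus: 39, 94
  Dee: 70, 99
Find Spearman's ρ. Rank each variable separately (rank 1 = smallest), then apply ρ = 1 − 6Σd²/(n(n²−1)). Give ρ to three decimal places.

-0.750

Ranks of variable 1: 7, 3, 5, 2, 6, 1, 4
Ranks of variable 2: 1, 4, 3, 6, 2, 5, 7
d = r₁ − r₂: 6, -1, 2, -4, 4, -4, -3
d²: 36, 1, 4, 16, 16, 16, 9; Σd² = 98
ρ = 1 − 6·98/(7·48) = 1 − 588/336 = -0.750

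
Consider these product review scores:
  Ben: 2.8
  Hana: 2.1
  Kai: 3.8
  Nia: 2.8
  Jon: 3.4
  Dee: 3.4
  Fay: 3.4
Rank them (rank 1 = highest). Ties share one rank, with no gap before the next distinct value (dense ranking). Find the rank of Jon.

Sorted (descending): 3.8, 3.4, 3.4, 3.4, 2.8, 2.8, 2.1
The 3 values of 3.4 share dense rank 2.
The 2 values of 2.8 share dense rank 3.
Remaining distinct values take the next consecutive integers.
Jon has value 3.4 → rank 2.

2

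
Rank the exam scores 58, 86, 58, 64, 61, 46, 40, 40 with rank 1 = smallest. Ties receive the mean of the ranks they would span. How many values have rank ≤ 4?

3

Sorted (ascending): 40, 40, 46, 58, 58, 61, 64, 86
The 2 values of 40 occupy positions 1–2 → average rank (1+2)/2 = 1.5.
The 2 values of 58 occupy positions 4–5 → average rank (4+5)/2 = 4.5.
Ranks ≤ 4: {1.5, 1.5, 3} → 3 values.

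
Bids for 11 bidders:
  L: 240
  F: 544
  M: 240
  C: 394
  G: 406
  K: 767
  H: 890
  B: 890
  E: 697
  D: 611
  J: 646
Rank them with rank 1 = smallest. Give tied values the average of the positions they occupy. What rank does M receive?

1.5

Sorted (ascending): 240, 240, 394, 406, 544, 611, 646, 697, 767, 890, 890
The 2 values of 240 occupy positions 1–2 → average rank (1+2)/2 = 1.5.
The 2 values of 890 occupy positions 10–11 → average rank (10+11)/2 = 10.5.
M has value 240 → rank 1.5.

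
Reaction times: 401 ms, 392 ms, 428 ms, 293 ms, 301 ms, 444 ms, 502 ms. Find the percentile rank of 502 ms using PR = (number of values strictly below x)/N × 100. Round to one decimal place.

85.7

N = 7.
Strictly below 502: 6. Equal to 502: 1.
PR = 6/7 × 100 = 85.7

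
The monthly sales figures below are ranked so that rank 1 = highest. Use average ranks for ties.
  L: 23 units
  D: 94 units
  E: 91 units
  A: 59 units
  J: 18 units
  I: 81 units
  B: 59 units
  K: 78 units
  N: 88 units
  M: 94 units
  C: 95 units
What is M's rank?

2.5

Sorted (descending): 95, 94, 94, 91, 88, 81, 78, 59, 59, 23, 18
The 2 values of 94 occupy positions 2–3 → average rank (2+3)/2 = 2.5.
The 2 values of 59 occupy positions 8–9 → average rank (8+9)/2 = 8.5.
M has value 94 units → rank 2.5.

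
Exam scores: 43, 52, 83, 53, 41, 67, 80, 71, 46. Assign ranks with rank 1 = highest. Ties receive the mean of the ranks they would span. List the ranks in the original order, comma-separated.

8, 6, 1, 5, 9, 4, 2, 3, 7

Sorted (descending): 83, 80, 71, 67, 53, 52, 46, 43, 41
No ties — each value takes its position as its rank.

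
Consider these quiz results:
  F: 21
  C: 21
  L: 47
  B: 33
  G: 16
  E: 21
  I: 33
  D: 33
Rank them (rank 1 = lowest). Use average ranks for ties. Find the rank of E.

Sorted (ascending): 16, 21, 21, 21, 33, 33, 33, 47
The 3 values of 21 occupy positions 2–4 → average rank 3.
The 3 values of 33 occupy positions 5–7 → average rank 6.
E has value 21 → rank 3.

3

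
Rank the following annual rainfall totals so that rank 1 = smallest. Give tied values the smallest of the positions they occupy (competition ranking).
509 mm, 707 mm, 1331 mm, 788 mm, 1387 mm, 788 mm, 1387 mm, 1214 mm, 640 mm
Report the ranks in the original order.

Sorted (ascending): 509, 640, 707, 788, 788, 1214, 1331, 1387, 1387
The 2 values of 788 occupy positions 4–5 → each gets rank 4.
The 2 values of 1387 occupy positions 8–9 → each gets rank 8.

1, 3, 7, 4, 8, 4, 8, 6, 2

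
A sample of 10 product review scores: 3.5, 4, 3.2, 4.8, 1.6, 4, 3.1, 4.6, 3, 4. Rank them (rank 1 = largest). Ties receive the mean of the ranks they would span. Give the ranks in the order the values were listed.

Sorted (descending): 4.8, 4.6, 4, 4, 4, 3.5, 3.2, 3.1, 3, 1.6
The 3 values of 4 occupy positions 3–5 → average rank 4.

6, 4, 7, 1, 10, 4, 8, 2, 9, 4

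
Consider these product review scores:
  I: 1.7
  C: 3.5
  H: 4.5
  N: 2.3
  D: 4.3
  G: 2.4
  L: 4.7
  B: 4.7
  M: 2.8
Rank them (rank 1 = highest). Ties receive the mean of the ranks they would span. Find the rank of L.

Sorted (descending): 4.7, 4.7, 4.5, 4.3, 3.5, 2.8, 2.4, 2.3, 1.7
The 2 values of 4.7 occupy positions 1–2 → average rank (1+2)/2 = 1.5.
L has value 4.7 → rank 1.5.

1.5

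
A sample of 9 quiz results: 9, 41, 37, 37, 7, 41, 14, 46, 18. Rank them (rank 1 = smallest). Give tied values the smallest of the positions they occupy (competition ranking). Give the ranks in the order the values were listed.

2, 7, 5, 5, 1, 7, 3, 9, 4

Sorted (ascending): 7, 9, 14, 18, 37, 37, 41, 41, 46
The 2 values of 37 occupy positions 5–6 → each gets rank 5.
The 2 values of 41 occupy positions 7–8 → each gets rank 7.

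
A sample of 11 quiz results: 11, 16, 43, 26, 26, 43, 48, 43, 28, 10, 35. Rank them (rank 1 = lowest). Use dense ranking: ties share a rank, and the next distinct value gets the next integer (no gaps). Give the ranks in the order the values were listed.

Sorted (ascending): 10, 11, 16, 26, 26, 28, 35, 43, 43, 43, 48
The 2 values of 26 share dense rank 4.
The 3 values of 43 share dense rank 7.
Remaining distinct values take the next consecutive integers.

2, 3, 7, 4, 4, 7, 8, 7, 5, 1, 6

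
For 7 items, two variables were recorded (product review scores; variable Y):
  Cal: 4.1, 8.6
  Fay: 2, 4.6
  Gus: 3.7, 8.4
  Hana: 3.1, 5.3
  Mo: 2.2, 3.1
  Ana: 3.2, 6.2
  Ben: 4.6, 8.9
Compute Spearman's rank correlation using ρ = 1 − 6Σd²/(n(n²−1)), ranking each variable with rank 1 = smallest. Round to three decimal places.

0.964

Ranks of variable 1: 6, 1, 5, 3, 2, 4, 7
Ranks of variable 2: 6, 2, 5, 3, 1, 4, 7
d = r₁ − r₂: 0, -1, 0, 0, 1, 0, 0
d²: 0, 1, 0, 0, 1, 0, 0; Σd² = 2
ρ = 1 − 6·2/(7·48) = 1 − 12/336 = 0.964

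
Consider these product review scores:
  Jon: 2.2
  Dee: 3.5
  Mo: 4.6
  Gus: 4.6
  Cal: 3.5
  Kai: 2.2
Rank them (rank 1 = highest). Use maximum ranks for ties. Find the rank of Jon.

Sorted (descending): 4.6, 4.6, 3.5, 3.5, 2.2, 2.2
The 2 values of 4.6 occupy positions 1–2 → each gets rank 2.
The 2 values of 3.5 occupy positions 3–4 → each gets rank 4.
The 2 values of 2.2 occupy positions 5–6 → each gets rank 6.
Jon has value 2.2 → rank 6.

6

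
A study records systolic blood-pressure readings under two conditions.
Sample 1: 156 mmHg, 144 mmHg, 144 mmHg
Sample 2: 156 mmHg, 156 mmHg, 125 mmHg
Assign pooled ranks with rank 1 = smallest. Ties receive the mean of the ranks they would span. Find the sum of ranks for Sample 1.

Sorted (ascending): 125, 144, 144, 156, 156, 156
The 2 values of 144 occupy positions 2–3 → average rank (2+3)/2 = 2.5.
The 3 values of 156 occupy positions 4–6 → average rank 5.
Sample 1 values → pooled ranks: 156→5, 144→2.5, 144→2.5
Rank sum = 5 + 2.5 + 2.5 = 10

10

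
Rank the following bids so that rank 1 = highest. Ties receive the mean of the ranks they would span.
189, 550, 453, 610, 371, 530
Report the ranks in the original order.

6, 2, 4, 1, 5, 3

Sorted (descending): 610, 550, 530, 453, 371, 189
No ties — each value takes its position as its rank.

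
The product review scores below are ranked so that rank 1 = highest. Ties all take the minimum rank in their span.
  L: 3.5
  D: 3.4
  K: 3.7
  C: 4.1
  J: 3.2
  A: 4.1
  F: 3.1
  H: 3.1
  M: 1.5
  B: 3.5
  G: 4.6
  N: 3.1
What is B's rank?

5

Sorted (descending): 4.6, 4.1, 4.1, 3.7, 3.5, 3.5, 3.4, 3.2, 3.1, 3.1, 3.1, 1.5
The 2 values of 4.1 occupy positions 2–3 → each gets rank 2.
The 2 values of 3.5 occupy positions 5–6 → each gets rank 5.
The 3 values of 3.1 occupy positions 9–11 → each gets rank 9.
B has value 3.5 → rank 5.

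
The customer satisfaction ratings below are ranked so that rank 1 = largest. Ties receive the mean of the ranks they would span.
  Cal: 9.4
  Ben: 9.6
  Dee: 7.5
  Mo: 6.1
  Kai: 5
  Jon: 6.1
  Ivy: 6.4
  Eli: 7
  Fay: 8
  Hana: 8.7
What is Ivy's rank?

7

Sorted (descending): 9.6, 9.4, 8.7, 8, 7.5, 7, 6.4, 6.1, 6.1, 5
The 2 values of 6.1 occupy positions 8–9 → average rank (8+9)/2 = 8.5.
Ivy has value 6.4 → rank 7.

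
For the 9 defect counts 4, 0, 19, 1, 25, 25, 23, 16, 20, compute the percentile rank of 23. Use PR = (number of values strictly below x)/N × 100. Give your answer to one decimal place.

66.7

N = 9.
Strictly below 23: 6. Equal to 23: 1.
PR = 6/9 × 100 = 66.7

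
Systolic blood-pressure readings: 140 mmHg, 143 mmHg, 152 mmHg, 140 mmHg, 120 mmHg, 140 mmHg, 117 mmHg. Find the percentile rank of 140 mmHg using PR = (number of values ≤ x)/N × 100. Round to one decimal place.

71.4

N = 7.
Strictly below 140: 2. Equal to 140: 3.
PR = 5/7 × 100 = 71.4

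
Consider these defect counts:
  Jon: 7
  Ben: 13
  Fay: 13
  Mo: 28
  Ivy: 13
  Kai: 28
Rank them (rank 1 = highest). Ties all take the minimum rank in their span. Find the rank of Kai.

Sorted (descending): 28, 28, 13, 13, 13, 7
The 2 values of 28 occupy positions 1–2 → each gets rank 1.
The 3 values of 13 occupy positions 3–5 → each gets rank 3.
Kai has value 28 → rank 1.

1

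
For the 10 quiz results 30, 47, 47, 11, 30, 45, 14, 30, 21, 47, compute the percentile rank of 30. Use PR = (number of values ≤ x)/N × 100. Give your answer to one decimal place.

N = 10.
Strictly below 30: 3. Equal to 30: 3.
PR = 6/10 × 100 = 60.0

60.0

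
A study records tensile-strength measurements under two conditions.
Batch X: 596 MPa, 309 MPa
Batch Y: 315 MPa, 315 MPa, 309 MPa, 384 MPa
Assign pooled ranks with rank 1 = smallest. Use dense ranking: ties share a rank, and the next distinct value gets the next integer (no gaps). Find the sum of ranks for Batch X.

Sorted (ascending): 309, 309, 315, 315, 384, 596
The 2 values of 309 share dense rank 1.
The 2 values of 315 share dense rank 2.
Remaining distinct values take the next consecutive integers.
Batch X values → pooled ranks: 596→4, 309→1
Rank sum = 4 + 1 = 5

5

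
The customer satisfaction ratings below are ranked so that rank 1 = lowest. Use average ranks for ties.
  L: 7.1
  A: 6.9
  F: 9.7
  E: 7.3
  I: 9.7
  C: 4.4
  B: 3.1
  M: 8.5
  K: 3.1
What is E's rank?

Sorted (ascending): 3.1, 3.1, 4.4, 6.9, 7.1, 7.3, 8.5, 9.7, 9.7
The 2 values of 3.1 occupy positions 1–2 → average rank (1+2)/2 = 1.5.
The 2 values of 9.7 occupy positions 8–9 → average rank (8+9)/2 = 8.5.
E has value 7.3 → rank 6.

6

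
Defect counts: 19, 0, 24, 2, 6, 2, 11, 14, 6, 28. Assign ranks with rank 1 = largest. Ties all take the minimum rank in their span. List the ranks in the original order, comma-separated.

3, 10, 2, 8, 6, 8, 5, 4, 6, 1

Sorted (descending): 28, 24, 19, 14, 11, 6, 6, 2, 2, 0
The 2 values of 6 occupy positions 6–7 → each gets rank 6.
The 2 values of 2 occupy positions 8–9 → each gets rank 8.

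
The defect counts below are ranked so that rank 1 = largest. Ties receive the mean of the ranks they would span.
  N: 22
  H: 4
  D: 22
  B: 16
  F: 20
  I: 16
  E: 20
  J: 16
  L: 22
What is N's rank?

2

Sorted (descending): 22, 22, 22, 20, 20, 16, 16, 16, 4
The 3 values of 22 occupy positions 1–3 → average rank 2.
The 2 values of 20 occupy positions 4–5 → average rank (4+5)/2 = 4.5.
The 3 values of 16 occupy positions 6–8 → average rank 7.
N has value 22 → rank 2.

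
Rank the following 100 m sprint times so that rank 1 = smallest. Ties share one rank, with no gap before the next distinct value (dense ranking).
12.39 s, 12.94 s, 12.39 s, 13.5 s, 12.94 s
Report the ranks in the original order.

1, 2, 1, 3, 2

Sorted (ascending): 12.39, 12.39, 12.94, 12.94, 13.5
The 2 values of 12.39 share dense rank 1.
The 2 values of 12.94 share dense rank 2.
Remaining distinct values take the next consecutive integers.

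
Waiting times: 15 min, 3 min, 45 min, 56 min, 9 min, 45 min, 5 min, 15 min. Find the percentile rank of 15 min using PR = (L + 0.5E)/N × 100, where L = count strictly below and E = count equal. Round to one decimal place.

N = 8.
Strictly below 15: 3. Equal to 15: 2.
PR = (3 + 0.5·2)/8 × 100 = 50.0

50.0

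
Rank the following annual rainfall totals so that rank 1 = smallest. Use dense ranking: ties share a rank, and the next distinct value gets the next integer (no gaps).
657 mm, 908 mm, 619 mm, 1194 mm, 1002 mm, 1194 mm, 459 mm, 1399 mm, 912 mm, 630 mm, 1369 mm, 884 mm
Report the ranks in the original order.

Sorted (ascending): 459, 619, 630, 657, 884, 908, 912, 1002, 1194, 1194, 1369, 1399
The 2 values of 1194 share dense rank 9.
Remaining distinct values take the next consecutive integers.

4, 6, 2, 9, 8, 9, 1, 11, 7, 3, 10, 5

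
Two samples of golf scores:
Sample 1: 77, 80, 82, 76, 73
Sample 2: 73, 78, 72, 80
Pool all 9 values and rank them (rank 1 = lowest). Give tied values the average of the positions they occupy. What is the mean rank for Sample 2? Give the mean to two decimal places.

4.25

Sorted (ascending): 72, 73, 73, 76, 77, 78, 80, 80, 82
The 2 values of 73 occupy positions 2–3 → average rank (2+3)/2 = 2.5.
The 2 values of 80 occupy positions 7–8 → average rank (7+8)/2 = 7.5.
Sample 2 values → pooled ranks: 73→2.5, 78→6, 72→1, 80→7.5
Mean rank = (2.5 + 6 + 1 + 7.5) / 4 = 4.25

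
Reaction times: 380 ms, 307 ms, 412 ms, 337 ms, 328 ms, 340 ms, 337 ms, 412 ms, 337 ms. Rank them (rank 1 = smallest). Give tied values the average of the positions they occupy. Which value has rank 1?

307

Sorted (ascending): 307, 328, 337, 337, 337, 340, 380, 412, 412
The 3 values of 337 occupy positions 3–5 → average rank 4.
The 2 values of 412 occupy positions 8–9 → average rank (8+9)/2 = 8.5.
Rank 1 → value 307.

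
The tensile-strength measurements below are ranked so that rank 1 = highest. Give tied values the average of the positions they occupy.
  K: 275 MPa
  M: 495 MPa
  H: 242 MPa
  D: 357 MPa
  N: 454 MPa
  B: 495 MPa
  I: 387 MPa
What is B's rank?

Sorted (descending): 495, 495, 454, 387, 357, 275, 242
The 2 values of 495 occupy positions 1–2 → average rank (1+2)/2 = 1.5.
B has value 495 MPa → rank 1.5.

1.5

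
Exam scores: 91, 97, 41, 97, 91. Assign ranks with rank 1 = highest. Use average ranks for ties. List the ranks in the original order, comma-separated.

3.5, 1.5, 5, 1.5, 3.5

Sorted (descending): 97, 97, 91, 91, 41
The 2 values of 97 occupy positions 1–2 → average rank (1+2)/2 = 1.5.
The 2 values of 91 occupy positions 3–4 → average rank (3+4)/2 = 3.5.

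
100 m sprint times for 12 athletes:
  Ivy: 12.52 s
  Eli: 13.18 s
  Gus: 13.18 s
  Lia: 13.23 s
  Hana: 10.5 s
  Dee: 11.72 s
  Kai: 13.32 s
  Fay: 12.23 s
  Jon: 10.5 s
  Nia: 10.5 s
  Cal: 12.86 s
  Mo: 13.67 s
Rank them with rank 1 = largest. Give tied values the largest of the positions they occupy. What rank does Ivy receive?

Sorted (descending): 13.67, 13.32, 13.23, 13.18, 13.18, 12.86, 12.52, 12.23, 11.72, 10.5, 10.5, 10.5
The 2 values of 13.18 occupy positions 4–5 → each gets rank 5.
The 3 values of 10.5 occupy positions 10–12 → each gets rank 12.
Ivy has value 12.52 s → rank 7.

7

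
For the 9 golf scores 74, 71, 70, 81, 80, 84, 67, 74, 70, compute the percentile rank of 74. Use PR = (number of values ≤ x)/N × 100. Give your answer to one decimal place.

66.7

N = 9.
Strictly below 74: 4. Equal to 74: 2.
PR = 6/9 × 100 = 66.7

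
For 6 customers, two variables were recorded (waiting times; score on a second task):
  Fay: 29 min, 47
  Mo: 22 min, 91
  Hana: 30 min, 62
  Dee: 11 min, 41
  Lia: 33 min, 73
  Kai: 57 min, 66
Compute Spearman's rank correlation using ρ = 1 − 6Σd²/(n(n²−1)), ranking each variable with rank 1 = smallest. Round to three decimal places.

0.371

Ranks of variable 1: 3, 2, 4, 1, 5, 6
Ranks of variable 2: 2, 6, 3, 1, 5, 4
d = r₁ − r₂: 1, -4, 1, 0, 0, 2
d²: 1, 16, 1, 0, 0, 4; Σd² = 22
ρ = 1 − 6·22/(6·35) = 1 − 132/210 = 0.371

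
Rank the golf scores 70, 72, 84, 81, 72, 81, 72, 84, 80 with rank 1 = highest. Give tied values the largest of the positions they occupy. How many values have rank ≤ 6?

5

Sorted (descending): 84, 84, 81, 81, 80, 72, 72, 72, 70
The 2 values of 84 occupy positions 1–2 → each gets rank 2.
The 2 values of 81 occupy positions 3–4 → each gets rank 4.
The 3 values of 72 occupy positions 6–8 → each gets rank 8.
Ranks ≤ 6: {2, 2, 4, 4, 5} → 5 values.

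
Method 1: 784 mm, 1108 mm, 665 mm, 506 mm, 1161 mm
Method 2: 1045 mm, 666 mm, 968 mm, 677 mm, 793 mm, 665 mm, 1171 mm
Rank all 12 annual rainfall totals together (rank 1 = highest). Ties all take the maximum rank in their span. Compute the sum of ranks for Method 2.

Sorted (descending): 1171, 1161, 1108, 1045, 968, 793, 784, 677, 666, 665, 665, 506
The 2 values of 665 occupy positions 10–11 → each gets rank 11.
Method 2 values → pooled ranks: 1045→4, 666→9, 968→5, 677→8, 793→6, 665→11, 1171→1
Rank sum = 4 + 9 + 5 + 8 + 6 + 11 + 1 = 44

44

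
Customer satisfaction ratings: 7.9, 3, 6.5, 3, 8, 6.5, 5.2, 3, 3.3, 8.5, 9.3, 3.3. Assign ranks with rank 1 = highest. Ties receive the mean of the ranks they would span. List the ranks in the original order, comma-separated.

Sorted (descending): 9.3, 8.5, 8, 7.9, 6.5, 6.5, 5.2, 3.3, 3.3, 3, 3, 3
The 2 values of 6.5 occupy positions 5–6 → average rank (5+6)/2 = 5.5.
The 2 values of 3.3 occupy positions 8–9 → average rank (8+9)/2 = 8.5.
The 3 values of 3 occupy positions 10–12 → average rank 11.

4, 11, 5.5, 11, 3, 5.5, 7, 11, 8.5, 2, 1, 8.5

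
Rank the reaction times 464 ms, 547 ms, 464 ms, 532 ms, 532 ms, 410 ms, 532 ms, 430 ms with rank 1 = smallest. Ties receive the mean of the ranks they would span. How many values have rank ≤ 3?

2

Sorted (ascending): 410, 430, 464, 464, 532, 532, 532, 547
The 2 values of 464 occupy positions 3–4 → average rank (3+4)/2 = 3.5.
The 3 values of 532 occupy positions 5–7 → average rank 6.
Ranks ≤ 3: {1, 2} → 2 values.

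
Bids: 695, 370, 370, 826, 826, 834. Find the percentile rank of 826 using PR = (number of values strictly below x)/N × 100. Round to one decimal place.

N = 6.
Strictly below 826: 3. Equal to 826: 2.
PR = 3/6 × 100 = 50.0

50.0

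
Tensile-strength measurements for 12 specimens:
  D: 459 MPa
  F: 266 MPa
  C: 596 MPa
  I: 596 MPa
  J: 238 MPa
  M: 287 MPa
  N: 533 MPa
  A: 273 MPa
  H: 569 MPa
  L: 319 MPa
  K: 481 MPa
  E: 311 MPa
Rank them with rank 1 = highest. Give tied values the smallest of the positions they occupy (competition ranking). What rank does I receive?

1

Sorted (descending): 596, 596, 569, 533, 481, 459, 319, 311, 287, 273, 266, 238
The 2 values of 596 occupy positions 1–2 → each gets rank 1.
I has value 596 MPa → rank 1.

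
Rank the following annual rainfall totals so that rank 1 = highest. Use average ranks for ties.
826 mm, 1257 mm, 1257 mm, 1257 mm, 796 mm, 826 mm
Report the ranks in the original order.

4.5, 2, 2, 2, 6, 4.5

Sorted (descending): 1257, 1257, 1257, 826, 826, 796
The 3 values of 1257 occupy positions 1–3 → average rank 2.
The 2 values of 826 occupy positions 4–5 → average rank (4+5)/2 = 4.5.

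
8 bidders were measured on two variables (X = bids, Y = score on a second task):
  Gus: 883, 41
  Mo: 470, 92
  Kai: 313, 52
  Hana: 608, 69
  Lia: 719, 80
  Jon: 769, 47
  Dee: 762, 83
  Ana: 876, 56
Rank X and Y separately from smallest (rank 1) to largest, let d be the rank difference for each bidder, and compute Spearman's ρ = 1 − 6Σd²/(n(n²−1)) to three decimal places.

Ranks of variable 1: 8, 2, 1, 3, 4, 6, 5, 7
Ranks of variable 2: 1, 8, 3, 5, 6, 2, 7, 4
d = r₁ − r₂: 7, -6, -2, -2, -2, 4, -2, 3
d²: 49, 36, 4, 4, 4, 16, 4, 9; Σd² = 126
ρ = 1 − 6·126/(8·63) = 1 − 756/504 = -0.500

-0.500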